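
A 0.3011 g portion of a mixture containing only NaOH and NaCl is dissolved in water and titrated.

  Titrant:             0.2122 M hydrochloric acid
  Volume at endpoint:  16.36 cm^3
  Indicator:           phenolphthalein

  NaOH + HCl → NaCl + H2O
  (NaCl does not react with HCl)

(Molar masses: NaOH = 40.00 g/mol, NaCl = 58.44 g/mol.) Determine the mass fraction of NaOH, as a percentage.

n(HCl) = 0.01636 × 0.2122 = 3.472 × 10^-3 mol
Let x = n(NaOH), y = n(NaCl).
Titrant: 1x = 3.472 × 10^-3;  mass: 40.00x + 58.44y = 0.3011
Solving, x = 3.472 × 10^-3 mol, y = 2.776 × 10^-3 mol
mass of NaOH = 3.472 × 10^-3 × 40.00 = 0.1389 g
% NaOH = 0.1389 / 0.3011 × 100 = 46.12 %

46.12 %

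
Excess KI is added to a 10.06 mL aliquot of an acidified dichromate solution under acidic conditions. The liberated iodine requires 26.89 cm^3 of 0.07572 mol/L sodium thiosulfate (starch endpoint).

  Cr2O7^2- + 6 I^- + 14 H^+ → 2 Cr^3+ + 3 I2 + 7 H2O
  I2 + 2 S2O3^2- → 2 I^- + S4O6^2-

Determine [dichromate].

n(S2O3^2-) = 0.02689 × 0.07572 = 2.036 × 10^-3 mol
n(I2) = n(S2O3^2-)/2 = 1.018 × 10^-3 mol
From the 1:3 ratio, n(Cr2O7^2-) in the aliquot = 1/3 × 1.018 × 10^-3 = 3.394 × 10^-4 mol
[Cr2O7^2-] = 3.394 × 10^-4 / 0.01006 = 0.03373 mol/L

0.03373 mol/L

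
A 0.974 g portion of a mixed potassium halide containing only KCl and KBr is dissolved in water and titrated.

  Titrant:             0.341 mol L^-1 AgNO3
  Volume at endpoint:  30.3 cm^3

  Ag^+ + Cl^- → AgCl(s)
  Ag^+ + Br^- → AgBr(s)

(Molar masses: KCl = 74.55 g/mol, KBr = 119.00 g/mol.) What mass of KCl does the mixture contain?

0.429 g

n(AgNO3) = 0.0303 × 0.341 = 0.0103 mol
Let x = n(KCl), y = n(KBr).
Titrant: 1x + 1y = 0.0103;  mass: 74.55x + 119.00y = 0.974
Solving, x = 5.75 × 10^-3 mol, y = 4.58 × 10^-3 mol
mass of KCl = 5.75 × 10^-3 × 74.55 = 0.429 g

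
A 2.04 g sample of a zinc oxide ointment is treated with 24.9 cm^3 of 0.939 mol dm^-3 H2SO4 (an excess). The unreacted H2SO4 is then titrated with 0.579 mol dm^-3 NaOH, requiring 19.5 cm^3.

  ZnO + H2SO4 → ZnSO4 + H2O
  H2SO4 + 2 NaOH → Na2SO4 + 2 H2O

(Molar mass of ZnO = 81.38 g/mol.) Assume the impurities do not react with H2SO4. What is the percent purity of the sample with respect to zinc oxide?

n(H2SO4) added = 0.0249 × 0.939 = 0.0234 mol
n(NaOH) used in back-titration = 0.0195 × 0.579 = 0.0113 mol
From the 1:2 ratio, n(H2SO4) left over = 1/2 × 0.0113 = 5.65 × 10^-3 mol
n(H2SO4) consumed by analyte = 0.0234 − 5.65 × 10^-3 = 0.0177 mol
n(ZnO) = 0.0177 mol (1:1 ratio)
mass of ZnO = 0.0177 × 81.38 = 1.44 g
% ZnO = 1.44 / 2.04 × 100 = 70.8 %

70.8 %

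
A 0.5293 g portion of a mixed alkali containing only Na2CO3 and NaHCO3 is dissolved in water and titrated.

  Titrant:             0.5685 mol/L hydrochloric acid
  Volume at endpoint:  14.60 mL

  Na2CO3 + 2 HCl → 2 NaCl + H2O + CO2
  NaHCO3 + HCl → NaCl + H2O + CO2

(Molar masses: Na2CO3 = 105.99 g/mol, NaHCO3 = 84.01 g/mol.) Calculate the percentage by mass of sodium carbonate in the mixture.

54.23 %

n(HCl) = 0.01460 × 0.5685 = 8.300 × 10^-3 mol
Let x = n(Na2CO3), y = n(NaHCO3).
Titrant: 2x + 1y = 8.300 × 10^-3;  mass: 105.99x + 84.01y = 0.5293
Solving, x = 2.708 × 10^-3 mol, y = 2.884 × 10^-3 mol
mass of Na2CO3 = 2.708 × 10^-3 × 105.99 = 0.2870 g
% Na2CO3 = 0.2870 / 0.5293 × 100 = 54.23 %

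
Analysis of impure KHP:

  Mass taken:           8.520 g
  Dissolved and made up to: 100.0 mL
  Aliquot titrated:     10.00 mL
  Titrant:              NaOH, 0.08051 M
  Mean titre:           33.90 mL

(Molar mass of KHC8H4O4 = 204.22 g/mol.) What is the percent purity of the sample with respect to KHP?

65.42 %

KHC8H4O4 + NaOH → KNaC8H4O4 + H2O
n(NaOH) per titration = 0.03390 × 0.08051 = 2.729 × 10^-3 mol
n(KHC8H4O4) in each aliquot = 2.729 × 10^-3 mol (1:1 ratio)
n(KHC8H4O4) in the whole flask = 2.729 × 10^-3 × 100.0/10.00 = 0.02729 mol
mass of KHC8H4O4 = 0.02729 × 204.22 = 5.574 g
% KHC8H4O4 = 5.574 / 8.520 × 100 = 65.42 %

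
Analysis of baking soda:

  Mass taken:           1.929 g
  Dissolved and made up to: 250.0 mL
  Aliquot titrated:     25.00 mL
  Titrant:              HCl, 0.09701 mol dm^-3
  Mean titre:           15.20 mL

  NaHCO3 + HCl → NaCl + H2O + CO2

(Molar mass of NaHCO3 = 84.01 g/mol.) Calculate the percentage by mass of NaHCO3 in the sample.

64.22 %

n(HCl) per titration = 0.01520 × 0.09701 = 1.475 × 10^-3 mol
n(NaHCO3) in each aliquot = 1.475 × 10^-3 mol (1:1 ratio)
n(NaHCO3) in the whole flask = 1.475 × 10^-3 × 250.0/25.00 = 0.01475 mol
mass of NaHCO3 = 0.01475 × 84.01 = 1.239 g
% NaHCO3 = 1.239 / 1.929 × 100 = 64.22 %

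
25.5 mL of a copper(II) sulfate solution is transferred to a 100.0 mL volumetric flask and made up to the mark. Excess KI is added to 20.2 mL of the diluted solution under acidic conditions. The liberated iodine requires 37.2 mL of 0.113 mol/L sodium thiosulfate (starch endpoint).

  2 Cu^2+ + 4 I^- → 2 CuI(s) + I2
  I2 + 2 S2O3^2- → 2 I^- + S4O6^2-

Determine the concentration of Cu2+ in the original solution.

n(S2O3^2-) = 0.0372 × 0.113 = 4.20 × 10^-3 mol
n(I2) = n(S2O3^2-)/2 = 2.10 × 10^-3 mol
From the 2:1 ratio, n(Cu2+) in the aliquot = 2/1 × 2.10 × 10^-3 = 4.20 × 10^-3 mol
[Cu2+]_dilute = 4.20 × 10^-3 / 0.0202 = 0.208 mol/L
[Cu2+]_original = 0.208 × 100.0/25.5 = 0.816 mol/L

0.816 mol/L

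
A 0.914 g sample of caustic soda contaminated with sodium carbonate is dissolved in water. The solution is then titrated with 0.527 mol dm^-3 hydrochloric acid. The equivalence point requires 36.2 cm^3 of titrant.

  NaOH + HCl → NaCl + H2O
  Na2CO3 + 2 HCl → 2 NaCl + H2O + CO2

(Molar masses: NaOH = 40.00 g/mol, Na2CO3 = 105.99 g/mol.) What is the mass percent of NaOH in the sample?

n(HCl) = 0.0362 × 0.527 = 0.0191 mol
Let x = n(NaOH), y = n(Na2CO3).
Titrant: 1x + 2y = 0.0191;  mass: 40.00x + 105.99y = 0.914
Solving, x = 7.46 × 10^-3 mol, y = 5.81 × 10^-3 mol
mass of NaOH = 7.46 × 10^-3 × 40.00 = 0.299 g
% NaOH = 0.299 / 0.914 × 100 = 32.7 %

32.7 %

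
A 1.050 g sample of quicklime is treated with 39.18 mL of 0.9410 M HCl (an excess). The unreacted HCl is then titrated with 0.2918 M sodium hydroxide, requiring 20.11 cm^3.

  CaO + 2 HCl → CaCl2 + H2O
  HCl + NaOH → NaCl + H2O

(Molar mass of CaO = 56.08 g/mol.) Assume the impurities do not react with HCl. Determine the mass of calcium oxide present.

n(HCl) added = 0.03918 × 0.9410 = 0.03687 mol
n(NaOH) used in back-titration = 0.02011 × 0.2918 = 5.868 × 10^-3 mol
n(HCl) left over = 5.868 × 10^-3 mol (1:1 ratio)
n(HCl) consumed by analyte = 0.03687 − 5.868 × 10^-3 = 0.03100 mol
From the 1:2 ratio, n(CaO) = 1/2 × 0.03100 = 0.01550 mol
mass of CaO = 0.01550 × 56.08 = 0.8692 g

0.8692 g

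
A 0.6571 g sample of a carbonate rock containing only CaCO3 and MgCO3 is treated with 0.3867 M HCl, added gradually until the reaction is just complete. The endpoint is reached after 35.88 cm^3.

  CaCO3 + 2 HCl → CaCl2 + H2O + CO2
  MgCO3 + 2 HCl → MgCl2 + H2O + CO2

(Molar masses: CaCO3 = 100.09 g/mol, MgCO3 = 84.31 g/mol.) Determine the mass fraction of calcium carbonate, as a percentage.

69.70 %

n(HCl) = 0.03588 × 0.3867 = 0.01387 mol
Let x = n(CaCO3), y = n(MgCO3).
Titrant: 2x + 2y = 0.01387;  mass: 100.09x + 84.31y = 0.6571
Solving, x = 4.576 × 10^-3 mol, y = 2.361 × 10^-3 mol
mass of CaCO3 = 4.576 × 10^-3 × 100.09 = 0.4580 g
% CaCO3 = 0.4580 / 0.6571 × 100 = 69.70 %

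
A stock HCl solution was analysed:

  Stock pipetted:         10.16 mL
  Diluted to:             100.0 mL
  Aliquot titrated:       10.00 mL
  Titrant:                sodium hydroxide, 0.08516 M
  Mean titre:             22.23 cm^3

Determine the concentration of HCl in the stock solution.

HCl + NaOH → NaCl + H2O
n(NaOH) = 0.02223 × 0.08516 = 1.893 × 10^-3 mol
n(HCl) in the aliquot = 1.893 × 10^-3 mol (1:1 ratio)
[HCl]_dilute = 1.893 × 10^-3 / 0.01000 = 0.1893 mol/L
Dilution factor = 100.0 / 10.16 = 9.843
[HCl]_stock = 0.1893 × 9.843 = 1.863 mol/L

1.863 M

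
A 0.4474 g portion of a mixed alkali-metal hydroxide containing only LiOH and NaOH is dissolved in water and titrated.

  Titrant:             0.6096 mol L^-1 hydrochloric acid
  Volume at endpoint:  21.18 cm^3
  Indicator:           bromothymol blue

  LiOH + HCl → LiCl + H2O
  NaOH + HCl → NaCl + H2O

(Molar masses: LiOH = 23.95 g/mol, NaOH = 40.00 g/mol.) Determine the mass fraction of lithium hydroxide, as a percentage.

23.03 %

n(HCl) = 0.02118 × 0.6096 = 0.01291 mol
Let x = n(LiOH), y = n(NaOH).
Titrant: 1x + 1y = 0.01291;  mass: 23.95x + 40.00y = 0.4474
Solving, x = 4.302 × 10^-3 mol, y = 8.609 × 10^-3 mol
mass of LiOH = 4.302 × 10^-3 × 23.95 = 0.1030 g
% LiOH = 0.1030 / 0.4474 × 100 = 23.03 %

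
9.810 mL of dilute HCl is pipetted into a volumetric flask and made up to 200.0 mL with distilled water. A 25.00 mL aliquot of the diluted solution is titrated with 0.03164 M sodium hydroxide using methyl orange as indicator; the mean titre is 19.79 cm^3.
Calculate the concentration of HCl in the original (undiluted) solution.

HCl + NaOH → NaCl + H2O
n(NaOH) = 0.01979 × 0.03164 = 6.262 × 10^-4 mol
n(HCl) in the aliquot = 6.262 × 10^-4 mol (1:1 ratio)
[HCl]_dilute = 6.262 × 10^-4 / 0.02500 = 0.02505 mol/L
Dilution factor = 200.0 / 9.810 = 20.39
[HCl]_stock = 0.02505 × 20.39 = 0.5106 mol/L

0.5106 M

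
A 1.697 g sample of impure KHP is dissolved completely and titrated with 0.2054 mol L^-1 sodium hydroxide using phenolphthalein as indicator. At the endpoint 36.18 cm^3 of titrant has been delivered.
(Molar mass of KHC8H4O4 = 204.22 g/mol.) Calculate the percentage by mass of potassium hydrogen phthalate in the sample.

KHC8H4O4 + NaOH → KNaC8H4O4 + H2O
n(NaOH) = 0.03618 L × 0.2054 mol/L = 7.431 × 10^-3 mol
n(KHC8H4O4) = 7.431 × 10^-3 mol (1:1 ratio)
mass of KHC8H4O4 = 7.431 × 10^-3 × 204.22 g/mol = 1.518 g
% KHC8H4O4 = 1.518 / 1.697 × 100 = 89.43 %

89.43 %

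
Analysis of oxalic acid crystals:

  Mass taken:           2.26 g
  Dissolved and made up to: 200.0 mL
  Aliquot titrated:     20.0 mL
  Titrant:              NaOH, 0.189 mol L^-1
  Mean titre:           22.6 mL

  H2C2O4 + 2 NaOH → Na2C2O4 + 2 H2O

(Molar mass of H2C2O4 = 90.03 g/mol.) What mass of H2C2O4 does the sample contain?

1.92 g

n(NaOH) per titration = 0.0226 × 0.189 = 4.27 × 10^-3 mol
From the 1:2 ratio, n(H2C2O4) in each aliquot = 1/2 × 4.27 × 10^-3 = 2.14 × 10^-3 mol
n(H2C2O4) in the whole flask = 2.14 × 10^-3 × 200.0/20.0 = 0.0214 mol
mass of H2C2O4 = 0.0214 × 90.03 = 1.92 g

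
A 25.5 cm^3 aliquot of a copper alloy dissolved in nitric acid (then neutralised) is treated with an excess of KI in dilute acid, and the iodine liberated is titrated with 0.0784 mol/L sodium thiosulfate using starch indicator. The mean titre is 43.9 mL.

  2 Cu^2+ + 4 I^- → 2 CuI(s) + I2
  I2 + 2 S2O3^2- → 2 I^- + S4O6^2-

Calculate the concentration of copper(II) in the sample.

0.135 mol/L

n(S2O3^2-) = 0.0439 × 0.0784 = 3.44 × 10^-3 mol
n(I2) = n(S2O3^2-)/2 = 1.72 × 10^-3 mol
From the 2:1 ratio, n(Cu2+) in the aliquot = 2/1 × 1.72 × 10^-3 = 3.44 × 10^-3 mol
[Cu2+] = 3.44 × 10^-3 / 0.0255 = 0.135 mol/L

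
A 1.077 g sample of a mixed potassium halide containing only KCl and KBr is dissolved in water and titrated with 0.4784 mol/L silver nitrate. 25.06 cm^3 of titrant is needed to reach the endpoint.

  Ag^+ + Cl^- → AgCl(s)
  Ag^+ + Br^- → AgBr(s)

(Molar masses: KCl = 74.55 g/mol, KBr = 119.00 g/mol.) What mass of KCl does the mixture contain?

n(AgNO3) = 0.02506 × 0.4784 = 0.01199 mol
Let x = n(KCl), y = n(KBr).
Titrant: 1x + 1y = 0.01199;  mass: 74.55x + 119.00y = 1.077
Solving, x = 7.866 × 10^-3 mol, y = 4.122 × 10^-3 mol
mass of KCl = 7.866 × 10^-3 × 74.55 = 0.5864 g

0.5864 g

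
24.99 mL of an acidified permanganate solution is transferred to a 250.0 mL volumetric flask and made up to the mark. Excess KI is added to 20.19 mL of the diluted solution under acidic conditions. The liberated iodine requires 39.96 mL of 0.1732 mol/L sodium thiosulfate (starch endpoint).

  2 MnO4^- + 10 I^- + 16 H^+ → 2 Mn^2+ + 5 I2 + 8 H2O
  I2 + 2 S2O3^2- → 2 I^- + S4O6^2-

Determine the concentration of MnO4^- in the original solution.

n(S2O3^2-) = 0.03996 × 0.1732 = 6.921 × 10^-3 mol
n(I2) = n(S2O3^2-)/2 = 3.461 × 10^-3 mol
From the 2:5 ratio, n(MnO4^-) in the aliquot = 2/5 × 3.461 × 10^-3 = 1.384 × 10^-3 mol
[MnO4^-]_dilute = 1.384 × 10^-3 / 0.02019 = 0.06856 mol/L
[MnO4^-]_original = 0.06856 × 250.0/24.99 = 0.6859 mol/L

0.6859 mol/L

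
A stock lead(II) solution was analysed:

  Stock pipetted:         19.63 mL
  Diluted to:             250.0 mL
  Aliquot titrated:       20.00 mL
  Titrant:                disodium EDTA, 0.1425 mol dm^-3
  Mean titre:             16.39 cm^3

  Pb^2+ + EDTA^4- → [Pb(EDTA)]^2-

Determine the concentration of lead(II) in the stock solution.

1.487 mol/L

n(EDTA) = 0.01639 × 0.1425 = 2.336 × 10^-3 mol
n(Pb2+) in the aliquot = 2.336 × 10^-3 mol (1:1 ratio)
[Pb2+]_dilute = 2.336 × 10^-3 / 0.02000 = 0.1168 mol/L
Dilution factor = 250.0 / 19.63 = 12.74
[Pb2+]_stock = 0.1168 × 12.74 = 1.487 mol/L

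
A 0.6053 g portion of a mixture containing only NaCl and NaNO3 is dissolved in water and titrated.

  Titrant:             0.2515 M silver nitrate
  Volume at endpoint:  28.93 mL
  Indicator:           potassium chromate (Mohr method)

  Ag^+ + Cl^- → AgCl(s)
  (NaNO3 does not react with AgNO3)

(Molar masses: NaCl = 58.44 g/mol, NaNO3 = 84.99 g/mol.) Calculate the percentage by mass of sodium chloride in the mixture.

70.25 %

n(AgNO3) = 0.02893 × 0.2515 = 7.276 × 10^-3 mol
Let x = n(NaCl), y = n(NaNO3).
Titrant: 1x = 7.276 × 10^-3;  mass: 58.44x + 84.99y = 0.6053
Solving, x = 7.276 × 10^-3 mol, y = 2.119 × 10^-3 mol
mass of NaCl = 7.276 × 10^-3 × 58.44 = 0.4252 g
% NaCl = 0.4252 / 0.6053 × 100 = 70.25 %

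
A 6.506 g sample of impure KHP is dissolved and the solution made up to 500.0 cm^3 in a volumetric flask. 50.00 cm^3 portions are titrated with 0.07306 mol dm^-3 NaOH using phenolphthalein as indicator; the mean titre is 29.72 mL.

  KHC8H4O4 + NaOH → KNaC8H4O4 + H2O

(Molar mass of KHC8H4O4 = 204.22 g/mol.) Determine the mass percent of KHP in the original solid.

n(NaOH) per titration = 0.02972 × 0.07306 = 2.171 × 10^-3 mol
n(KHC8H4O4) in each aliquot = 2.171 × 10^-3 mol (1:1 ratio)
n(KHC8H4O4) in the whole flask = 2.171 × 10^-3 × 500.0/50.00 = 0.02171 mol
mass of KHC8H4O4 = 0.02171 × 204.22 = 4.434 g
% KHC8H4O4 = 4.434 / 6.506 × 100 = 68.16 %

68.16 %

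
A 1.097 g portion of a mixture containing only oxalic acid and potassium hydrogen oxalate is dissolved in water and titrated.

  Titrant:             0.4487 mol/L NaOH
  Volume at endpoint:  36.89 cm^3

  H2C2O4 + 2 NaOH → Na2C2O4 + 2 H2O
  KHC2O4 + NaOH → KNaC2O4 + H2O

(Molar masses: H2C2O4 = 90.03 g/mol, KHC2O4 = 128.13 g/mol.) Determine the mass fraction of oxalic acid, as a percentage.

n(NaOH) = 0.03689 × 0.4487 = 0.01655 mol
Let x = n(H2C2O4), y = n(KHC2O4).
Titrant: 2x + 1y = 0.01655;  mass: 90.03x + 128.13y = 1.097
Solving, x = 6.159 × 10^-3 mol, y = 4.234 × 10^-3 mol
mass of H2C2O4 = 6.159 × 10^-3 × 90.03 = 0.5545 g
% H2C2O4 = 0.5545 / 1.097 × 100 = 50.55 %

50.55 %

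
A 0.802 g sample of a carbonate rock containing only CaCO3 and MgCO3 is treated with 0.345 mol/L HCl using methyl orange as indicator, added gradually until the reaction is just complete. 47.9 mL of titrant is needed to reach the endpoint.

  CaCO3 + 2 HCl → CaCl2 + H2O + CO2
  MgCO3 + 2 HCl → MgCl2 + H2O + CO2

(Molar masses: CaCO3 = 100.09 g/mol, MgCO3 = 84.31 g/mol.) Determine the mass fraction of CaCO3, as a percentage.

83.3 %

n(HCl) = 0.0479 × 0.345 = 0.0165 mol
Let x = n(CaCO3), y = n(MgCO3).
Titrant: 2x + 2y = 0.0165;  mass: 100.09x + 84.31y = 0.802
Solving, x = 6.68 × 10^-3 mol, y = 1.59 × 10^-3 mol
mass of CaCO3 = 6.68 × 10^-3 × 100.09 = 0.668 g
% CaCO3 = 0.668 / 0.802 × 100 = 83.3 %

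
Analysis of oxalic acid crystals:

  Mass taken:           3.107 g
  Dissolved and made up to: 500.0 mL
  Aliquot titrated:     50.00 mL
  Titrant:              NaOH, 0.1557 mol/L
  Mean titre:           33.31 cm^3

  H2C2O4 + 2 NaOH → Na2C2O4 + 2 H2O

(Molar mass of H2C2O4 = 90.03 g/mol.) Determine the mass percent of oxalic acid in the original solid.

75.14 %

n(NaOH) per titration = 0.03331 × 0.1557 = 5.186 × 10^-3 mol
From the 1:2 ratio, n(H2C2O4) in each aliquot = 1/2 × 5.186 × 10^-3 = 2.593 × 10^-3 mol
n(H2C2O4) in the whole flask = 2.593 × 10^-3 × 500.0/50.00 = 0.02593 mol
mass of H2C2O4 = 0.02593 × 90.03 = 2.335 g
% H2C2O4 = 2.335 / 3.107 × 100 = 75.14 %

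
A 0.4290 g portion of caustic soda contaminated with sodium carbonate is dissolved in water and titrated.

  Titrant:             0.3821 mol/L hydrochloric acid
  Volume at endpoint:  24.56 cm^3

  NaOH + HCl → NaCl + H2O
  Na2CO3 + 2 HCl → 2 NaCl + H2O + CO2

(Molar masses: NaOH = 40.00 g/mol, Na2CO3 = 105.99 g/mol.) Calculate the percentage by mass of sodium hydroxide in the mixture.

n(HCl) = 0.02456 × 0.3821 = 9.384 × 10^-3 mol
Let x = n(NaOH), y = n(Na2CO3).
Titrant: 1x + 2y = 9.384 × 10^-3;  mass: 40.00x + 105.99y = 0.4290
Solving, x = 5.258 × 10^-3 mol, y = 2.063 × 10^-3 mol
mass of NaOH = 5.258 × 10^-3 × 40.00 = 0.2103 g
% NaOH = 0.2103 / 0.4290 × 100 = 49.02 %

49.02 %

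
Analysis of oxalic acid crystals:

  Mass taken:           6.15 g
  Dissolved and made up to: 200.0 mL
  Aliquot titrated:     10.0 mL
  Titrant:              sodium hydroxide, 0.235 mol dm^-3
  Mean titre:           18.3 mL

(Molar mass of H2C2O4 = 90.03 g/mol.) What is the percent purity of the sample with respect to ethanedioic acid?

H2C2O4 + 2 NaOH → Na2C2O4 + 2 H2O
n(NaOH) per titration = 0.0183 × 0.235 = 4.30 × 10^-3 mol
From the 1:2 ratio, n(H2C2O4) in each aliquot = 1/2 × 4.30 × 10^-3 = 2.15 × 10^-3 mol
n(H2C2O4) in the whole flask = 2.15 × 10^-3 × 200.0/10.0 = 0.0430 mol
mass of H2C2O4 = 0.0430 × 90.03 = 3.87 g
% H2C2O4 = 3.87 / 6.15 × 100 = 63.0 %

63.0 %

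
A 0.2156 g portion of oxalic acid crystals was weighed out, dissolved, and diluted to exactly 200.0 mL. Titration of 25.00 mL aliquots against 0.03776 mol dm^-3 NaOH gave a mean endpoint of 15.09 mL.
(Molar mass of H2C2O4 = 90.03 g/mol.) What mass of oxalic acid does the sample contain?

0.2052 g

H2C2O4 + 2 NaOH → Na2C2O4 + 2 H2O
n(NaOH) per titration = 0.01509 × 0.03776 = 5.698 × 10^-4 mol
From the 1:2 ratio, n(H2C2O4) in each aliquot = 1/2 × 5.698 × 10^-4 = 2.849 × 10^-4 mol
n(H2C2O4) in the whole flask = 2.849 × 10^-4 × 200.0/25.00 = 2.279 × 10^-3 mol
mass of H2C2O4 = 2.279 × 10^-3 × 90.03 = 0.2052 g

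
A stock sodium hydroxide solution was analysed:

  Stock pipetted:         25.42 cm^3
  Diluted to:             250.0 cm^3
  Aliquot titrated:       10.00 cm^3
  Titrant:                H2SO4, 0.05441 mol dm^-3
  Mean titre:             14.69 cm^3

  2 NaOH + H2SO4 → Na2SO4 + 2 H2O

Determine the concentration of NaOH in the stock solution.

n(H2SO4) = 0.01469 × 0.05441 = 7.993 × 10^-4 mol
From the 2:1 ratio, n(NaOH) in the aliquot = 2/1 × 7.993 × 10^-4 = 1.599 × 10^-3 mol
[NaOH]_dilute = 1.599 × 10^-3 / 0.01000 = 0.1599 mol/L
Dilution factor = 250.0 / 25.42 = 9.835
[NaOH]_stock = 0.1599 × 9.835 = 1.572 mol/L

1.572 mol/L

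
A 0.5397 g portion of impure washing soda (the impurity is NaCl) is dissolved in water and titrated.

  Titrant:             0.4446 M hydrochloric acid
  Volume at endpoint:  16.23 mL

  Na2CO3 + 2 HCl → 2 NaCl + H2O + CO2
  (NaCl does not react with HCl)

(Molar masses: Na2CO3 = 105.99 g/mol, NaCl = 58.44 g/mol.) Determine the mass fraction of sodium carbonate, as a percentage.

n(HCl) = 0.01623 × 0.4446 = 7.216 × 10^-3 mol
Let x = n(Na2CO3), y = n(NaCl).
Titrant: 2x = 7.216 × 10^-3;  mass: 105.99x + 58.44y = 0.5397
Solving, x = 3.608 × 10^-3 mol, y = 2.692 × 10^-3 mol
mass of Na2CO3 = 3.608 × 10^-3 × 105.99 = 0.3824 g
% Na2CO3 = 0.3824 / 0.5397 × 100 = 70.85 %

70.85 %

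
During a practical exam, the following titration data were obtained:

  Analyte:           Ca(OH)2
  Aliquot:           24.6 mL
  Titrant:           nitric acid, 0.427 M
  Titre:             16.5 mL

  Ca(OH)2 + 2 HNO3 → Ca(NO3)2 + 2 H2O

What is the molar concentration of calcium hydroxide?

n(HNO3) = 0.0165 L × 0.427 mol/L = 7.05 × 10^-3 mol
From the 1:2 mole ratio, n(Ca(OH)2) = 1/2 × 7.05 × 10^-3 = 3.52 × 10^-3 mol
[Ca(OH)2] = 3.52 × 10^-3 mol / 0.0246 L = 0.143 mol/L

0.143 M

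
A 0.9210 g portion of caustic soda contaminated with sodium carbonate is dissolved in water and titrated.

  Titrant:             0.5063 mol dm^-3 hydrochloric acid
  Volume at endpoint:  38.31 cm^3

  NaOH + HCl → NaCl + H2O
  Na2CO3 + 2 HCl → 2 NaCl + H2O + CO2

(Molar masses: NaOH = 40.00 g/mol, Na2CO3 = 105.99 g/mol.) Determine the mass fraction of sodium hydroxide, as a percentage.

n(HCl) = 0.03831 × 0.5063 = 0.01940 mol
Let x = n(NaOH), y = n(Na2CO3).
Titrant: 1x + 2y = 0.01940;  mass: 40.00x + 105.99y = 0.9210
Solving, x = 8.227 × 10^-3 mol, y = 5.585 × 10^-3 mol
mass of NaOH = 8.227 × 10^-3 × 40.00 = 0.3291 g
% NaOH = 0.3291 / 0.9210 × 100 = 35.73 %

35.73 %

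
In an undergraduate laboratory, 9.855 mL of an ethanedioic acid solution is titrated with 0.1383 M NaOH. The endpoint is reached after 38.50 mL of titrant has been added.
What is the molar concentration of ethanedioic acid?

H2C2O4 + 2 NaOH → Na2C2O4 + 2 H2O
n(NaOH) = 0.03850 L × 0.1383 mol/L = 5.325 × 10^-3 mol
From the 1:2 mole ratio, n(H2C2O4) = 1/2 × 5.325 × 10^-3 = 2.662 × 10^-3 mol
[H2C2O4] = 2.662 × 10^-3 mol / 0.009855 L = 0.2701 mol/L

0.2701 M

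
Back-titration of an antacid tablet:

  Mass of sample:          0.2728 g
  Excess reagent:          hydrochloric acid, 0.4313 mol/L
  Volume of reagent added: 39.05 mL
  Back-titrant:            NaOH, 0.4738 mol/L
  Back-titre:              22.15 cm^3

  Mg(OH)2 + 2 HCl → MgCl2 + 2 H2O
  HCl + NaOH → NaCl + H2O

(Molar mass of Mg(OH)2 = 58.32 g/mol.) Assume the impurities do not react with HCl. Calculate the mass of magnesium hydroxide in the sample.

0.1851 g

n(HCl) added = 0.03905 × 0.4313 = 0.01684 mol
n(NaOH) used in back-titration = 0.02215 × 0.4738 = 0.01049 mol
n(HCl) left over = 0.01049 mol (1:1 ratio)
n(HCl) consumed by analyte = 0.01684 − 0.01049 = 6.348 × 10^-3 mol
From the 1:2 ratio, n(Mg(OH)2) = 1/2 × 6.348 × 10^-3 = 3.174 × 10^-3 mol
mass of Mg(OH)2 = 3.174 × 10^-3 × 58.32 = 0.1851 g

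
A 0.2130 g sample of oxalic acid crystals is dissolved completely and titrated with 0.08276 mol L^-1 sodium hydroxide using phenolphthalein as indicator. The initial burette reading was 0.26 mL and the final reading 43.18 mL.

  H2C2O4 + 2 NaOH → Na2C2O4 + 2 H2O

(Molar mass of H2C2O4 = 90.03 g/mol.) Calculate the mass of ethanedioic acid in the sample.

n(NaOH) = 0.04292 L × 0.08276 mol/L = 3.552 × 10^-3 mol
From the 1:2 ratio, n(H2C2O4) = 1/2 × 3.552 × 10^-3 = 1.776 × 10^-3 mol
mass of H2C2O4 = 1.776 × 10^-3 × 90.03 g/mol = 0.1599 g

0.1599 g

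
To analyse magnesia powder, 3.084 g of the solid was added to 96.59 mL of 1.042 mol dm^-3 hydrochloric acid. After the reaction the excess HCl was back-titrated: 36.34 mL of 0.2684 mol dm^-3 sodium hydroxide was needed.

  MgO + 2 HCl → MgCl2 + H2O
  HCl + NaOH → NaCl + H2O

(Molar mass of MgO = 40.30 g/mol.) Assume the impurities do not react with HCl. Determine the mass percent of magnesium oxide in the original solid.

59.39 %

n(HCl) added = 0.09659 × 1.042 = 0.1006 mol
n(NaOH) used in back-titration = 0.03634 × 0.2684 = 9.754 × 10^-3 mol
n(HCl) left over = 9.754 × 10^-3 mol (1:1 ratio)
n(HCl) consumed by analyte = 0.1006 − 9.754 × 10^-3 = 0.09089 mol
From the 1:2 ratio, n(MgO) = 1/2 × 0.09089 = 0.04545 mol
mass of MgO = 0.04545 × 40.30 = 1.831 g
% MgO = 1.831 / 3.084 × 100 = 59.39 %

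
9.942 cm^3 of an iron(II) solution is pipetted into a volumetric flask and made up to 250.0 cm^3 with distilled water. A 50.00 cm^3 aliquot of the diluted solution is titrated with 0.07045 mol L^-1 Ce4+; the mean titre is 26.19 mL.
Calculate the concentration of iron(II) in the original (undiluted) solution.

0.9279 mol/L

Ce^4+ + Fe^2+ → Ce^3+ + Fe^3+
n(Ce4+) = 0.02619 × 0.07045 = 1.845 × 10^-3 mol
n(Fe2+) in the aliquot = 1.845 × 10^-3 mol (1:1 ratio)
[Fe2+]_dilute = 1.845 × 10^-3 / 0.05000 = 0.03690 mol/L
Dilution factor = 250.0 / 9.942 = 25.15
[Fe2+]_stock = 0.03690 × 25.15 = 0.9279 mol/L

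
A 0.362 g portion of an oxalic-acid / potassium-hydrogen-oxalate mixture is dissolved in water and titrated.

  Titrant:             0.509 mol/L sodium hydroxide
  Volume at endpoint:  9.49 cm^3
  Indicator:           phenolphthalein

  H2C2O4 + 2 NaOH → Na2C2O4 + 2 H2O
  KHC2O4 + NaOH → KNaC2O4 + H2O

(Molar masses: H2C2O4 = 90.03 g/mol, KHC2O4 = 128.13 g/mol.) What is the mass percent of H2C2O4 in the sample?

38.4 %

n(NaOH) = 0.00949 × 0.509 = 4.83 × 10^-3 mol
Let x = n(H2C2O4), y = n(KHC2O4).
Titrant: 2x + 1y = 4.83 × 10^-3;  mass: 90.03x + 128.13y = 0.362
Solving, x = 1.55 × 10^-3 mol, y = 1.74 × 10^-3 mol
mass of H2C2O4 = 1.55 × 10^-3 × 90.03 = 0.139 g
% H2C2O4 = 0.139 / 0.362 × 100 = 38.4 %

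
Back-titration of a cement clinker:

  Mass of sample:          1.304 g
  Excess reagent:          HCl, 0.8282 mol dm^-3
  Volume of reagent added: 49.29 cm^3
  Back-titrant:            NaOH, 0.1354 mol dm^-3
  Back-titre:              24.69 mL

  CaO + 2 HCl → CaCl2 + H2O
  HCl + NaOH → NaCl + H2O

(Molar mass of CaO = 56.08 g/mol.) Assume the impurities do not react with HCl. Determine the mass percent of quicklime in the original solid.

80.59 %

n(HCl) added = 0.04929 × 0.8282 = 0.04082 mol
n(NaOH) used in back-titration = 0.02469 × 0.1354 = 3.343 × 10^-3 mol
n(HCl) left over = 3.343 × 10^-3 mol (1:1 ratio)
n(HCl) consumed by analyte = 0.04082 − 3.343 × 10^-3 = 0.03748 mol
From the 1:2 ratio, n(CaO) = 1/2 × 0.03748 = 0.01874 mol
mass of CaO = 0.01874 × 56.08 = 1.051 g
% CaO = 1.051 / 1.304 × 100 = 80.59 %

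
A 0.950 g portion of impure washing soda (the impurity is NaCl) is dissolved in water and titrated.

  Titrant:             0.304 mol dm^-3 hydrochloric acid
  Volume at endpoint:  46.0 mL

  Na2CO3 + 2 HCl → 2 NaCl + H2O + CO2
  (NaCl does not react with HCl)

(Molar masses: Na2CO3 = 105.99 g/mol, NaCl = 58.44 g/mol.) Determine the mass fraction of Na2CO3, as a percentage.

78.0 %

n(HCl) = 0.0460 × 0.304 = 0.0140 mol
Let x = n(Na2CO3), y = n(NaCl).
Titrant: 2x = 0.0140;  mass: 105.99x + 58.44y = 0.950
Solving, x = 6.99 × 10^-3 mol, y = 3.57 × 10^-3 mol
mass of Na2CO3 = 6.99 × 10^-3 × 105.99 = 0.741 g
% Na2CO3 = 0.741 / 0.950 × 100 = 78.0 %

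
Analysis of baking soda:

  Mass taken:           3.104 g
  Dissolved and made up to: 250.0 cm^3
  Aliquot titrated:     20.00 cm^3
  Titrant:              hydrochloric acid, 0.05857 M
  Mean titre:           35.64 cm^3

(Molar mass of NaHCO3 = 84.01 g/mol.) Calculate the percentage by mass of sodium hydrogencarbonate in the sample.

70.62 %

NaHCO3 + HCl → NaCl + H2O + CO2
n(HCl) per titration = 0.03564 × 0.05857 = 2.087 × 10^-3 mol
n(NaHCO3) in each aliquot = 2.087 × 10^-3 mol (1:1 ratio)
n(NaHCO3) in the whole flask = 2.087 × 10^-3 × 250.0/20.00 = 0.02609 mol
mass of NaHCO3 = 0.02609 × 84.01 = 2.192 g
% NaHCO3 = 2.192 / 3.104 × 100 = 70.62 %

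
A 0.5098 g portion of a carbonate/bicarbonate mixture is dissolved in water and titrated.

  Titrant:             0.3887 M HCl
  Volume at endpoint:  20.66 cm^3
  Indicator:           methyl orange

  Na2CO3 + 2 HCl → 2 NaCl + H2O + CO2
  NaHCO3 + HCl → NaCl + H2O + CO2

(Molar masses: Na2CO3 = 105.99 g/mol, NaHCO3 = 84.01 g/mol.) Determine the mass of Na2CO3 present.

n(HCl) = 0.02066 × 0.3887 = 8.031 × 10^-3 mol
Let x = n(Na2CO3), y = n(NaHCO3).
Titrant: 2x + 1y = 8.031 × 10^-3;  mass: 105.99x + 84.01y = 0.5098
Solving, x = 2.658 × 10^-3 mol, y = 2.716 × 10^-3 mol
mass of Na2CO3 = 2.658 × 10^-3 × 105.99 = 0.2817 g

0.2817 g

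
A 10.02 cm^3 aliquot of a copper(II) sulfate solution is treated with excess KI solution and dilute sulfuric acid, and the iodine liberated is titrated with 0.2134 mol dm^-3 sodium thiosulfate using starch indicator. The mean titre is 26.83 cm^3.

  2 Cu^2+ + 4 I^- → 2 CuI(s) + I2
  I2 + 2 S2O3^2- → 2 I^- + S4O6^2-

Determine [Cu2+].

n(S2O3^2-) = 0.02683 × 0.2134 = 5.726 × 10^-3 mol
n(I2) = n(S2O3^2-)/2 = 2.863 × 10^-3 mol
From the 2:1 ratio, n(Cu2+) in the aliquot = 2/1 × 2.863 × 10^-3 = 5.726 × 10^-3 mol
[Cu2+] = 5.726 × 10^-3 / 0.01002 = 0.5714 mol/L

0.5714 mol/L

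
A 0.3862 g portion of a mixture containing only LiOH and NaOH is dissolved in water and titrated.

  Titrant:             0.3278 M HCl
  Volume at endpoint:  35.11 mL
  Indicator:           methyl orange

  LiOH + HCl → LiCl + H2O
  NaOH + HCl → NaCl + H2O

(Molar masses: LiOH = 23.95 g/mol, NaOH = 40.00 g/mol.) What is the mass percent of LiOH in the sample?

n(HCl) = 0.03511 × 0.3278 = 0.01151 mol
Let x = n(LiOH), y = n(NaOH).
Titrant: 1x + 1y = 0.01151;  mass: 23.95x + 40.00y = 0.3862
Solving, x = 4.621 × 10^-3 mol, y = 6.888 × 10^-3 mol
mass of LiOH = 4.621 × 10^-3 × 23.95 = 0.1107 g
% LiOH = 0.1107 / 0.3862 × 100 = 28.66 %

28.66 %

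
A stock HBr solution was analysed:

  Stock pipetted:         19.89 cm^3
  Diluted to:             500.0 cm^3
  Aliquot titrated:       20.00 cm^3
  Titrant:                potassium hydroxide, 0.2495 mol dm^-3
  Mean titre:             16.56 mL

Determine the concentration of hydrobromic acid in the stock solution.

5.193 mol/L

HBr + KOH → KBr + H2O
n(KOH) = 0.01656 × 0.2495 = 4.132 × 10^-3 mol
n(HBr) in the aliquot = 4.132 × 10^-3 mol (1:1 ratio)
[HBr]_dilute = 4.132 × 10^-3 / 0.02000 = 0.2066 mol/L
Dilution factor = 500.0 / 19.89 = 25.14
[HBr]_stock = 0.2066 × 25.14 = 5.193 mol/L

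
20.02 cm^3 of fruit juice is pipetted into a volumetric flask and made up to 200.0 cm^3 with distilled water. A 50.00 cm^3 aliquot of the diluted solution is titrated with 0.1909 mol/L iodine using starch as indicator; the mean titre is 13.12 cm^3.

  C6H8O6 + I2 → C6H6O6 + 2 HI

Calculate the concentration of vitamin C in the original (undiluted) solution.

0.5004 mol/L

n(I2) = 0.01312 × 0.1909 = 2.505 × 10^-3 mol
n(C6H8O6) in the aliquot = 2.505 × 10^-3 mol (1:1 ratio)
[C6H8O6]_dilute = 2.505 × 10^-3 / 0.05000 = 0.05009 mol/L
Dilution factor = 200.0 / 20.02 = 9.990
[C6H8O6]_stock = 0.05009 × 9.990 = 0.5004 mol/L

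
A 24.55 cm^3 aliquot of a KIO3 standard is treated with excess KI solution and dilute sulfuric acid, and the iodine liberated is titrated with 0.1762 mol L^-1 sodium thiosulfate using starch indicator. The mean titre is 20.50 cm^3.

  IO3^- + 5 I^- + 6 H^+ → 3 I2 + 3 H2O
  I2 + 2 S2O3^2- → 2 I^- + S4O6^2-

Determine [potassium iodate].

n(S2O3^2-) = 0.02050 × 0.1762 = 3.612 × 10^-3 mol
n(I2) = n(S2O3^2-)/2 = 1.806 × 10^-3 mol
From the 1:3 ratio, n(IO3^-) in the aliquot = 1/3 × 1.806 × 10^-3 = 6.020 × 10^-4 mol
[IO3^-] = 6.020 × 10^-4 / 0.02455 = 0.02452 mol/L

0.02452 mol/L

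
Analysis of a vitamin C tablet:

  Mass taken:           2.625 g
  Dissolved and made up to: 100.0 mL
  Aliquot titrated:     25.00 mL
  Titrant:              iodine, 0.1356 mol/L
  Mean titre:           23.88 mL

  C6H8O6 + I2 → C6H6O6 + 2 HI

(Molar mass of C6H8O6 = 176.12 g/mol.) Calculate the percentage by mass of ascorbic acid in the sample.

n(I2) per titration = 0.02388 × 0.1356 = 3.238 × 10^-3 mol
n(C6H8O6) in each aliquot = 3.238 × 10^-3 mol (1:1 ratio)
n(C6H8O6) in the whole flask = 3.238 × 10^-3 × 100.0/25.00 = 0.01295 mol
mass of C6H8O6 = 0.01295 × 176.12 = 2.281 g
% C6H8O6 = 2.281 / 2.625 × 100 = 86.90 %

86.90 %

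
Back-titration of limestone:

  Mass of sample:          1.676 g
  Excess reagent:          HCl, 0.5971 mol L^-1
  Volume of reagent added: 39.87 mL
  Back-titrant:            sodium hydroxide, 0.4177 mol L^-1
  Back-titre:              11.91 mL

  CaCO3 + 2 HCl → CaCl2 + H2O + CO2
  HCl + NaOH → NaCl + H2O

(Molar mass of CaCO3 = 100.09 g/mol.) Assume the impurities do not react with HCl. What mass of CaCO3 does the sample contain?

0.9424 g

n(HCl) added = 0.03987 × 0.5971 = 0.02381 mol
n(NaOH) used in back-titration = 0.01191 × 0.4177 = 4.975 × 10^-3 mol
n(HCl) left over = 4.975 × 10^-3 mol (1:1 ratio)
n(HCl) consumed by analyte = 0.02381 − 4.975 × 10^-3 = 0.01883 mol
From the 1:2 ratio, n(CaCO3) = 1/2 × 0.01883 = 9.416 × 10^-3 mol
mass of CaCO3 = 9.416 × 10^-3 × 100.09 = 0.9424 g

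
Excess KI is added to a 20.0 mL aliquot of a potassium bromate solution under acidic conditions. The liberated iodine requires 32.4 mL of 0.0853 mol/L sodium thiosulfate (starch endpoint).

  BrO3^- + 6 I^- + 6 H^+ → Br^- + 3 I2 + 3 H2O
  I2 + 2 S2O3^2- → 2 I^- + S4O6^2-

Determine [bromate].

n(S2O3^2-) = 0.0324 × 0.0853 = 2.76 × 10^-3 mol
n(I2) = n(S2O3^2-)/2 = 1.38 × 10^-3 mol
From the 1:3 ratio, n(BrO3^-) in the aliquot = 1/3 × 1.38 × 10^-3 = 4.61 × 10^-4 mol
[BrO3^-] = 4.61 × 10^-4 / 0.0200 = 0.0230 mol/L

0.0230 mol/L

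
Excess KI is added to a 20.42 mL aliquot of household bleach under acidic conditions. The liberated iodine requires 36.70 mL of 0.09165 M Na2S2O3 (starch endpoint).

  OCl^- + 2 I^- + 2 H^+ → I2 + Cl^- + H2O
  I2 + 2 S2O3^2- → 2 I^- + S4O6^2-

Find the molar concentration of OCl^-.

0.08236 M

n(S2O3^2-) = 0.03670 × 0.09165 = 3.364 × 10^-3 mol
n(I2) = n(S2O3^2-)/2 = 1.682 × 10^-3 mol
n(OCl^-) in the aliquot = 1.682 × 10^-3 mol (1:1 ratio)
[OCl^-] = 1.682 × 10^-3 / 0.02042 = 0.08236 mol/L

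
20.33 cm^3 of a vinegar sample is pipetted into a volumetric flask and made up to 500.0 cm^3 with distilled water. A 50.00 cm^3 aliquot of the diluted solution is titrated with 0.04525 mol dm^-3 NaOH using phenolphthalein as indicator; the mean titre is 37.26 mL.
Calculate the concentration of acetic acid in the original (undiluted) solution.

CH3COOH + NaOH → CH3COONa + H2O
n(NaOH) = 0.03726 × 0.04525 = 1.686 × 10^-3 mol
n(CH3COOH) in the aliquot = 1.686 × 10^-3 mol (1:1 ratio)
[CH3COOH]_dilute = 1.686 × 10^-3 / 0.05000 = 0.03372 mol/L
Dilution factor = 500.0 / 20.33 = 24.59
[CH3COOH]_stock = 0.03372 × 24.59 = 0.8293 mol/L

0.8293 mol/L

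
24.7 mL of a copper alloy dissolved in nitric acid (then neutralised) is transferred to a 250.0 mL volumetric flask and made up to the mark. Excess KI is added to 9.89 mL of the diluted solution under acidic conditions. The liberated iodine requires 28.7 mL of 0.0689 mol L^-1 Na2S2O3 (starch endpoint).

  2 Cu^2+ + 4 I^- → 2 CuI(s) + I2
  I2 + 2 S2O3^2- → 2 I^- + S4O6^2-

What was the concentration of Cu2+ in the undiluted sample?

2.02 mol/L

n(S2O3^2-) = 0.0287 × 0.0689 = 1.98 × 10^-3 mol
n(I2) = n(S2O3^2-)/2 = 9.89 × 10^-4 mol
From the 2:1 ratio, n(Cu2+) in the aliquot = 2/1 × 9.89 × 10^-4 = 1.98 × 10^-3 mol
[Cu2+]_dilute = 1.98 × 10^-3 / 0.00989 = 0.200 mol/L
[Cu2+]_original = 0.200 × 250.0/24.7 = 2.02 mol/L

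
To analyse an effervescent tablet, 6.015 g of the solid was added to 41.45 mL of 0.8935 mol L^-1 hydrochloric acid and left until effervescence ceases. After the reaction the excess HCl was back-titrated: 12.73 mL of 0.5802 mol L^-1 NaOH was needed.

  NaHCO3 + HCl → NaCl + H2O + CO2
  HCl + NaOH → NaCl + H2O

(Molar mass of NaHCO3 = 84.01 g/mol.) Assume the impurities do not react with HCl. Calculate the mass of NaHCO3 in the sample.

n(HCl) added = 0.04145 × 0.8935 = 0.03704 mol
n(NaOH) used in back-titration = 0.01273 × 0.5802 = 7.386 × 10^-3 mol
n(HCl) left over = 7.386 × 10^-3 mol (1:1 ratio)
n(HCl) consumed by analyte = 0.03704 − 7.386 × 10^-3 = 0.02965 mol
n(NaHCO3) = 0.02965 mol (1:1 ratio)
mass of NaHCO3 = 0.02965 × 84.01 = 2.491 g

2.491 g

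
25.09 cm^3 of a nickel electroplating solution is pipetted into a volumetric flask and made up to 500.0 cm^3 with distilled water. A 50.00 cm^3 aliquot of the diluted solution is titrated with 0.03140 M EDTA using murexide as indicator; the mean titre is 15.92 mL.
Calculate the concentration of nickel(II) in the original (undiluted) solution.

Ni^2+ + EDTA^4- → [Ni(EDTA)]^2-
n(EDTA) = 0.01592 × 0.03140 = 4.999 × 10^-4 mol
n(Ni2+) in the aliquot = 4.999 × 10^-4 mol (1:1 ratio)
[Ni2+]_dilute = 4.999 × 10^-4 / 0.05000 = 0.009998 mol/L
Dilution factor = 500.0 / 25.09 = 19.93
[Ni2+]_stock = 0.009998 × 19.93 = 0.1992 mol/L

0.1992 M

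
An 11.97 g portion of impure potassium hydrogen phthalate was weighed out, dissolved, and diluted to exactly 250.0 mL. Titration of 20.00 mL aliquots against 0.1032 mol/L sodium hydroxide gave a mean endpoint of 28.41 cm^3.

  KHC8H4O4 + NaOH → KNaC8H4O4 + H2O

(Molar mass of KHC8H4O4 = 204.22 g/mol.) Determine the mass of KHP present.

7.484 g

n(NaOH) per titration = 0.02841 × 0.1032 = 2.932 × 10^-3 mol
n(KHC8H4O4) in each aliquot = 2.932 × 10^-3 mol (1:1 ratio)
n(KHC8H4O4) in the whole flask = 2.932 × 10^-3 × 250.0/20.00 = 0.03665 mol
mass of KHC8H4O4 = 0.03665 × 204.22 = 7.484 g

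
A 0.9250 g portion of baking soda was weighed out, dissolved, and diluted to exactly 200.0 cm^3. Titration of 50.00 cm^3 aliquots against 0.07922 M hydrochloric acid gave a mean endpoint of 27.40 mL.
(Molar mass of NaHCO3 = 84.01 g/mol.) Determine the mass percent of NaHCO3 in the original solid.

78.86 %

NaHCO3 + HCl → NaCl + H2O + CO2
n(HCl) per titration = 0.02740 × 0.07922 = 2.171 × 10^-3 mol
n(NaHCO3) in each aliquot = 2.171 × 10^-3 mol (1:1 ratio)
n(NaHCO3) in the whole flask = 2.171 × 10^-3 × 200.0/50.00 = 8.683 × 10^-3 mol
mass of NaHCO3 = 8.683 × 10^-3 × 84.01 = 0.7294 g
% NaHCO3 = 0.7294 / 0.9250 × 100 = 78.86 %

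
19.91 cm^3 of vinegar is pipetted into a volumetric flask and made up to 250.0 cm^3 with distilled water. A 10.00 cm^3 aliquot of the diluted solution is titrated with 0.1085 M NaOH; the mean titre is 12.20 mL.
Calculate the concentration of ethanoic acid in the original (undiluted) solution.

CH3COOH + NaOH → CH3COONa + H2O
n(NaOH) = 0.01220 × 0.1085 = 1.324 × 10^-3 mol
n(CH3COOH) in the aliquot = 1.324 × 10^-3 mol (1:1 ratio)
[CH3COOH]_dilute = 1.324 × 10^-3 / 0.01000 = 0.1324 mol/L
Dilution factor = 250.0 / 19.91 = 12.56
[CH3COOH]_stock = 0.1324 × 12.56 = 1.662 mol/L

1.662 M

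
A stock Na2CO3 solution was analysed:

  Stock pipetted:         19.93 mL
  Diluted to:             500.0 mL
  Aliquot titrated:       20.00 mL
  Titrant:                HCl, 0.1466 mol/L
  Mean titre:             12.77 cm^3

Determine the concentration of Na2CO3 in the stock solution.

Na2CO3 + 2 HCl → 2 NaCl + H2O + CO2
n(HCl) = 0.01277 × 0.1466 = 1.872 × 10^-3 mol
From the 1:2 ratio, n(Na2CO3) in the aliquot = 1/2 × 1.872 × 10^-3 = 9.360 × 10^-4 mol
[Na2CO3]_dilute = 9.360 × 10^-4 / 0.02000 = 0.04680 mol/L
Dilution factor = 500.0 / 19.93 = 25.09
[Na2CO3]_stock = 0.04680 × 25.09 = 1.174 mol/L

1.174 mol/L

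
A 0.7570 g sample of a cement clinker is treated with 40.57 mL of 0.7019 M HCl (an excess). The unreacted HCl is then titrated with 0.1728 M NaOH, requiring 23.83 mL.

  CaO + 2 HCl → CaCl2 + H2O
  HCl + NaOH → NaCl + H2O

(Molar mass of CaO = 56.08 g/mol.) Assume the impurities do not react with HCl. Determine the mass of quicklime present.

0.6830 g

n(HCl) added = 0.04057 × 0.7019 = 0.02848 mol
n(NaOH) used in back-titration = 0.02383 × 0.1728 = 4.118 × 10^-3 mol
n(HCl) left over = 4.118 × 10^-3 mol (1:1 ratio)
n(HCl) consumed by analyte = 0.02848 − 4.118 × 10^-3 = 0.02436 mol
From the 1:2 ratio, n(CaO) = 1/2 × 0.02436 = 0.01218 mol
mass of CaO = 0.01218 × 56.08 = 0.6830 g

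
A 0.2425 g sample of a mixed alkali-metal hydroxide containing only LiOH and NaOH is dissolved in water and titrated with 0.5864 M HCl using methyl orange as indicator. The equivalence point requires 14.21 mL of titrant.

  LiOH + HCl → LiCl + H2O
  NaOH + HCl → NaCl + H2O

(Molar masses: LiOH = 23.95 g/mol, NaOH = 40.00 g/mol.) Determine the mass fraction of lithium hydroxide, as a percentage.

55.88 %

n(HCl) = 0.01421 × 0.5864 = 8.333 × 10^-3 mol
Let x = n(LiOH), y = n(NaOH).
Titrant: 1x + 1y = 8.333 × 10^-3;  mass: 23.95x + 40.00y = 0.2425
Solving, x = 5.658 × 10^-3 mol, y = 2.675 × 10^-3 mol
mass of LiOH = 5.658 × 10^-3 × 23.95 = 0.1355 g
% LiOH = 0.1355 / 0.2425 × 100 = 55.88 %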